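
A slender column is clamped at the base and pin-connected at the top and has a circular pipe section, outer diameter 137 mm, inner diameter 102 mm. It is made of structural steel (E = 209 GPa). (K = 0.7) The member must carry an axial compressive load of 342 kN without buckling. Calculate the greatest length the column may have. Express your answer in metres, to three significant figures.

L_max ≈ 12.1 m

d_o = 137 mm, d_i = 102 mm
I = π(d_o⁴ − d_i⁴)/64 = π(137⁴ − 102.0⁴)/64 = 1.198×10^7 mm⁴
I = 1.198×10^-5 m⁴
At the buckling limit P_cr = P = 3.420×10^5 N
From P_cr = π²EI/(K·L)²:  L = (1/K)·√(π²EI/P_cr) = (1/0.7)·√(π²×2.09×10^11×1.198×10^-5/3.420×10^5)
L = 12.1 m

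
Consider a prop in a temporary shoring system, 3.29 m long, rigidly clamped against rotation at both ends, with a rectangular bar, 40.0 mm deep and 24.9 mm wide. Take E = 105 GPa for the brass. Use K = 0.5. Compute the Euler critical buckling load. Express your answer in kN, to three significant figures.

Buckling occurs about the weak axis: I_min = h·b³/12 with b = 24.9 mm (the shorter side).
I_min = 40.0×24.9³/12 = 5.146×10^4 mm⁴
I = 5.146×10^4 mm⁴ = 5.146×10^-8 m⁴
Effective length L_e = K·L = 0.5 × 3.29 = 1.645 m
P_cr = π²EI / L_e² = π² × 105×10⁹ × 5.146×10^-8 / 1.645² = 1.971×10^4 N

P_cr ≈ 19.7 kN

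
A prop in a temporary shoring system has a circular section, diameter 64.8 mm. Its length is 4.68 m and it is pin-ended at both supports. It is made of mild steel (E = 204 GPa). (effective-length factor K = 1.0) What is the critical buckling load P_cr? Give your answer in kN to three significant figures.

P_cr ≈ 79.6 kN

I = πd⁴/64 = π×64.8⁴/64 = 8.655×10^5 mm⁴
I = 8.655×10^5 mm⁴ = 8.655×10^-7 m⁴
Effective length L_e = K·L = 1 × 4.68 = 4.680 m
P_cr = π²EI / L_e² = π² × 204×10⁹ × 8.655×10^-7 / 4.680² = 7.956×10^4 N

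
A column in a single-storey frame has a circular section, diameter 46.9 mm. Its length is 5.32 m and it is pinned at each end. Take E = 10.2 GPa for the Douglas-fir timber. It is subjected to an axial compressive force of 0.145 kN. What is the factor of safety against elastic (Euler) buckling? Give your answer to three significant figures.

n ≈ 5.83

I = πd⁴/64 = π×46.9⁴/64 = 2.375×10^5 mm⁴
I = 2.375×10^5 mm⁴ = 2.375×10^-7 m⁴
Effective length L_e = K·L = 1 × 5.32 = 5.320 m
P_cr = π²EI / L_e² = π² × 10.2×10⁹ × 2.375×10^-7 / 5.320² = 844.8 N
Factor of safety n = P_cr / P = 0.84477 / 0.145 = 5.83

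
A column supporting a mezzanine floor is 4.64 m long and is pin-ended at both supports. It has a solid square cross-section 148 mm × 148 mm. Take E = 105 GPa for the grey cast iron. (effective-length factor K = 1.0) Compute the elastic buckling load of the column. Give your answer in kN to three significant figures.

I = a⁴/12 = 148⁴/12 = 3.998×10^7 mm⁴
I = 3.998×10^7 mm⁴ = 3.998×10^-5 m⁴
Effective length L_e = K·L = 1 × 4.64 = 4.640 m
P_cr = π²EI / L_e² = π² × 105×10⁹ × 3.998×10^-5 / 4.640² = 1.925×10^6 N

P_cr ≈ 1920 kN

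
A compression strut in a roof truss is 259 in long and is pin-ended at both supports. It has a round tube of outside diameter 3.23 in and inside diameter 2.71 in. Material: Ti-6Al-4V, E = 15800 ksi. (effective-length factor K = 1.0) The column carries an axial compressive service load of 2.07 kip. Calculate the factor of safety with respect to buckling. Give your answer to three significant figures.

d_o = 3.23 in, d_i = 2.71 in
I = π(d_o⁴ − d_i⁴)/64 = π(3.23⁴ − 2.710⁴)/64 = 2.695 in⁴
Effective length L_e = K·L = 1 × 259 = 259.0 in
P_cr = π²EI / L_e² = π² × 15800×10³ × 2.695 / 259.0² = 6.266×10^3 lb
Factor of safety n = P_cr / P = 6.2658 / 2.07 = 3.03

n ≈ 3.03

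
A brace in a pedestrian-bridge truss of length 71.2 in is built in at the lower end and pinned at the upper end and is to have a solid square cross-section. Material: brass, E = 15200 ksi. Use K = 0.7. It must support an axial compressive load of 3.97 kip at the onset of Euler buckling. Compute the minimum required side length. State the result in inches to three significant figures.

L_e = K·L = 0.7 × 71.2 = 49.84 in
Required I = P_cr·L_e²/(π²E) = 3.970×10^3 × 49.84² / (π² × 1.52×10^7) = 6.574×10^-2 in⁴
Solid square: I = a⁴/12  ⇒  a = (12I)^(1/4) = (12×6.574×10^-2)^(1/4) = 0.942 in

a ≈ 0.942 in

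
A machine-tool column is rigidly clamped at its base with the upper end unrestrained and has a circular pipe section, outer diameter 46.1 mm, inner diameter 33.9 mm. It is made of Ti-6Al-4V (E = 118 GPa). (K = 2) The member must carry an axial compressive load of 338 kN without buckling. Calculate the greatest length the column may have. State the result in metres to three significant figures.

d_o = 46.1 mm, d_i = 33.9 mm
I = π(d_o⁴ − d_i⁴)/64 = π(46.1⁴ − 33.90⁴)/64 = 1.569×10^5 mm⁴
I = 1.569×10^-7 m⁴
At the buckling limit P_cr = P = 3.380×10^5 N
From P_cr = π²EI/(K·L)²:  L = (1/K)·√(π²EI/P_cr) = (1/2)·√(π²×1.18×10^11×1.569×10^-7/3.380×10^5)
L = 0.368 m

L_max ≈ 0.368 m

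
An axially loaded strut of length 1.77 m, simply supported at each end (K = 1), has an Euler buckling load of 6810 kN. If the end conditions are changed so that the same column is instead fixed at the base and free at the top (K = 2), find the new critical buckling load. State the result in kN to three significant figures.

P_cr ∝ 1/K², so P_cr,new = P_cr,old × (K_old/K_new)² = 6810 × (1/2)²
= 6810 × 0.2500 = 1700 kN

P_cr ≈ 1700 kN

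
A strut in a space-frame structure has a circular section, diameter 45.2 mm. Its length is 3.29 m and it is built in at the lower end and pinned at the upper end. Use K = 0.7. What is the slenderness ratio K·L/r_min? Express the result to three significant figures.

λ ≈ 204

For a solid circle r = d/4 = 45.2/4 = 11.30 mm
L_e = K·L = 0.7 × 3.29 m = 2.303 m = 2303.0 mm
λ = L_e / r_min = 2303.0 / 11.30 = 204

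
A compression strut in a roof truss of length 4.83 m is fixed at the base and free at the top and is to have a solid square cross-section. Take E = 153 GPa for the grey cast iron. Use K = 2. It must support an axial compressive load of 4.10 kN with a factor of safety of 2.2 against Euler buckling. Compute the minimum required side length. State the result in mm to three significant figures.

Required P_cr = n·P = 2.2 × 4.10 = 9.020 kN
L_e = K·L = 2 × 4.83 = 9.660 m
Required I = P_cr·L_e²/(π²E) = 9.020×10^3 × 9.660² / (π² × 1.53×10^11) = 5.574×10^-7 m⁴
I_req = 5.574×10^5 mm⁴
Solid square: I = a⁴/12  ⇒  a = (12I)^(1/4) = (12×5.574×10^5)^(1/4) = 50.9 mm

a ≈ 50.9 mm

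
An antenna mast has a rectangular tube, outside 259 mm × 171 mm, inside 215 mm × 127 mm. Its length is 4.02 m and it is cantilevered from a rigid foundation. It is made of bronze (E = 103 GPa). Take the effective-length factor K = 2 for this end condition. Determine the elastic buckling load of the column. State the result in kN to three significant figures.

Weak-axis I_min = (h_o·b_o³ − h_i·b_i³)/12 with b_o = 171, b_i = 127.0 mm (shorter outer/inner sides).
I_min = (259×171³ − 215.0×127.0³)/12 = 7.122×10^7 mm⁴
I = 7.122×10^7 mm⁴ = 7.122×10^-5 m⁴
Effective length L_e = K·L = 2 × 4.02 = 8.040 m
P_cr = π²EI / L_e² = π² × 103×10⁹ × 7.122×10^-5 / 8.040² = 1.120×10^6 N

P_cr ≈ 1120 kN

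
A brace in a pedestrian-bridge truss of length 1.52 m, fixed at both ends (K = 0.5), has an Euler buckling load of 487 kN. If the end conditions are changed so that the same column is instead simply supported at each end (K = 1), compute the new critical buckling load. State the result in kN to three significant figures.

P_cr ∝ 1/K², so P_cr,new = P_cr,old × (K_old/K_new)² = 487 × (0.5/1)²
= 487 × 0.2500 = 122 kN

P_cr ≈ 122 kN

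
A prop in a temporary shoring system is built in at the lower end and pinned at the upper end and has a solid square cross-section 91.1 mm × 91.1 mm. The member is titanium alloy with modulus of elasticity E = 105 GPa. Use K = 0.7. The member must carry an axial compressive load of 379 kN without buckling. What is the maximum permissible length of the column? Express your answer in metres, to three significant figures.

I = a⁴/12 = 91.1⁴/12 = 5.740×10^6 mm⁴
I = 5.740×10^-6 m⁴
At the buckling limit P_cr = P = 3.790×10^5 N
From P_cr = π²EI/(K·L)²:  L = (1/K)·√(π²EI/P_cr) = (1/0.7)·√(π²×1.05×10^11×5.740×10^-6/3.790×10^5)
L = 5.66 m

L_max ≈ 5.66 m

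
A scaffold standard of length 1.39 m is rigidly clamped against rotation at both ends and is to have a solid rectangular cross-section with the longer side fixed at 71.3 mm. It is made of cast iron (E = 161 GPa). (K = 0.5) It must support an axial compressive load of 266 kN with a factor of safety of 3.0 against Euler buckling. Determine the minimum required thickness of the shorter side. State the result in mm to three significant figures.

Required P_cr = n·P = 3.0 × 266 = 798.0 kN
L_e = K·L = 0.5 × 1.39 = 0.6950 m
Required I = P_cr·L_e²/(π²E) = 7.980×10^5 × 0.6950² / (π² × 1.61×10^11) = 2.426×10^-7 m⁴
I_req = 2.426×10^5 mm⁴
Rectangle, weak axis: I_min = h·b³/12 with h = 71.3 mm fixed  ⇒  b = (12I/h)^(1/3) = 34.4 mm

b ≈ 34.4 mm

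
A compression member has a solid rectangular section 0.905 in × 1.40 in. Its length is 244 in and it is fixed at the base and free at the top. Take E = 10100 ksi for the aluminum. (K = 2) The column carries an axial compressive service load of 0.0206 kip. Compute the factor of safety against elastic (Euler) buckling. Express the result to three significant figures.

Buckling occurs about the weak axis: I_min = h·b³/12 with b = 0.905 in (the shorter side).
I_min = 1.40×0.905³/12 = 8.648×10^-2 in⁴
Effective length L_e = K·L = 2 × 244 = 488.0 in
P_cr = π²EI / L_e² = π² × 10100×10³ × 8.648×10^-2 / 488.0² = 36.20 lb
Factor of safety n = P_cr / P = 0.036197 / 0.0206 = 1.76

n ≈ 1.76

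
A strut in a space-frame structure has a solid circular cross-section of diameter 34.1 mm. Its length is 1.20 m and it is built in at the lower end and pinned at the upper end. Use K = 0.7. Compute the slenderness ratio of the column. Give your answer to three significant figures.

I = πd⁴/64 = π×34.1⁴/64 = 6.637×10^4 mm⁴
A = 913.3 mm²;  r_min = √(I/A) = √(6.637×10^4/913.3) = 8.525 mm
L_e = K·L = 0.7 × 1.20 m = 0.8400 m = 840.00 mm
λ = L_e / r_min = 840.00 / 8.525 = 98.5

λ ≈ 98.5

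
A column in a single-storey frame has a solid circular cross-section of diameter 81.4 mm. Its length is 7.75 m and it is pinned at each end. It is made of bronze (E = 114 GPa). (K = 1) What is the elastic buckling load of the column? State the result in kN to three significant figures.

I = πd⁴/64 = π×81.4⁴/64 = 2.155×10^6 mm⁴
I = 2.155×10^6 mm⁴ = 2.155×10^-6 m⁴
Effective length L_e = K·L = 1 × 7.75 = 7.750 m
P_cr = π²EI / L_e² = π² × 114×10⁹ × 2.155×10^-6 / 7.750² = 4.037×10^4 N

P_cr ≈ 40.4 kN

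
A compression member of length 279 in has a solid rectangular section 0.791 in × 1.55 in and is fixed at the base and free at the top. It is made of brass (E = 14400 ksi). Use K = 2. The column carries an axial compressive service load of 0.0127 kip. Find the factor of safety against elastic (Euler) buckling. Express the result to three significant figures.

Buckling occurs about the weak axis: I_min = h·b³/12 with b = 0.791 in (the shorter side).
I_min = 1.55×0.791³/12 = 6.393×10^-2 in⁴
Effective length L_e = K·L = 2 × 279 = 558.0 in
P_cr = π²EI / L_e² = π² × 14400×10³ × 6.393×10^-2 / 558.0² = 29.18 lb
Factor of safety n = P_cr / P = 0.029179 / 0.0127 = 2.30

n ≈ 2.30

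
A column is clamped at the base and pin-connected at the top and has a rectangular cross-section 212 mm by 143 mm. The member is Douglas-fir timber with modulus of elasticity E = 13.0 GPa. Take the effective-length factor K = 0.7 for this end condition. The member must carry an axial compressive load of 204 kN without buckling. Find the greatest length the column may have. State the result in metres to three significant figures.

L_max ≈ 8.14 m

Buckling occurs about the weak axis: I_min = h·b³/12 with b = 143 mm (the shorter side).
I_min = 212×143³/12 = 5.166×10^7 mm⁴
I = 5.166×10^-5 m⁴
At the buckling limit P_cr = P = 2.040×10^5 N
From P_cr = π²EI/(K·L)²:  L = (1/K)·√(π²EI/P_cr) = (1/0.7)·√(π²×1.30×10^10×5.166×10^-5/2.040×10^5)
L = 8.14 m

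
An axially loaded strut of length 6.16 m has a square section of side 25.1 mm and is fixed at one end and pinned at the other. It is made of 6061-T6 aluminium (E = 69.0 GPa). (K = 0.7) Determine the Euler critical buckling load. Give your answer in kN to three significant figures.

I = a⁴/12 = 25.1⁴/12 = 3.308×10^4 mm⁴
I = 3.308×10^4 mm⁴ = 3.308×10^-8 m⁴
Effective length L_e = K·L = 0.7 × 6.16 = 4.312 m
P_cr = π²EI / L_e² = π² × 69.0×10⁹ × 3.308×10^-8 / 4.312² = 1.211×10^3 N

P_cr ≈ 1.21 kN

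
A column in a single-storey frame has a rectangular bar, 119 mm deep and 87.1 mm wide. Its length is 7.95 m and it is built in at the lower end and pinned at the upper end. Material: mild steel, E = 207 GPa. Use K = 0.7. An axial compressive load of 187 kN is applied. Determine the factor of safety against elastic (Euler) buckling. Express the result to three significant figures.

n ≈ 2.31

Buckling occurs about the weak axis: I_min = h·b³/12 with b = 87.1 mm (the shorter side).
I_min = 119×87.1³/12 = 6.553×10^6 mm⁴
I = 6.553×10^6 mm⁴ = 6.553×10^-6 m⁴
Effective length L_e = K·L = 0.7 × 7.95 = 5.565 m
P_cr = π²EI / L_e² = π² × 207×10⁹ × 6.553×10^-6 / 5.565² = 4.323×10^5 N
Factor of safety n = P_cr / P = 432.27 / 187 = 2.31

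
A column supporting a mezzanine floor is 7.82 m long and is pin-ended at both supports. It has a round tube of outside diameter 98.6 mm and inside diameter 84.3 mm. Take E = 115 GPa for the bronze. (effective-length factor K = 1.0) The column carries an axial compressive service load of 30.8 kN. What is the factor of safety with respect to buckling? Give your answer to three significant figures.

d_o = 98.6 mm, d_i = 84.3 mm
I = π(d_o⁴ − d_i⁴)/64 = π(98.6⁴ − 84.30⁴)/64 = 2.161×10^6 mm⁴
I = 2.161×10^6 mm⁴ = 2.161×10^-6 m⁴
Effective length L_e = K·L = 1 × 7.82 = 7.820 m
P_cr = π²EI / L_e² = π² × 115×10⁹ × 2.161×10^-6 / 7.820² = 4.010×10^4 N
Factor of safety n = P_cr / P = 40.100 / 30.8 = 1.30

n ≈ 1.30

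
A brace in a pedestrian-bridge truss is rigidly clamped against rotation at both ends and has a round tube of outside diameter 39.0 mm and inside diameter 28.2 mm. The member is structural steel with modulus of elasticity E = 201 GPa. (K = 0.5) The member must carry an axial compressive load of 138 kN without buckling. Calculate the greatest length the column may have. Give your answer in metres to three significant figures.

L_max ≈ 2.18 m

d_o = 39.0 mm, d_i = 28.2 mm
I = π(d_o⁴ − d_i⁴)/64 = π(39.0⁴ − 28.20⁴)/64 = 8.252×10^4 mm⁴
I = 8.252×10^-8 m⁴
At the buckling limit P_cr = P = 1.380×10^5 N
From P_cr = π²EI/(K·L)²:  L = (1/K)·√(π²EI/P_cr) = (1/0.5)·√(π²×2.01×10^11×8.252×10^-8/1.380×10^5)
L = 2.18 m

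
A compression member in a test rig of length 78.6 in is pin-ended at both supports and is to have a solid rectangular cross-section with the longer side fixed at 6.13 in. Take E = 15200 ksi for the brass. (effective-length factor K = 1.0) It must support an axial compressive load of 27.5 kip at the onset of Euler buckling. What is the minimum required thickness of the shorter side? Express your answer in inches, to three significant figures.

L_e = K·L = 1 × 78.6 = 78.60 in
Required I = P_cr·L_e²/(π²E) = 2.750×10^4 × 78.60² / (π² × 1.52×10^7) = 1.132 in⁴
Rectangle, weak axis: I_min = h·b³/12 with h = 6.13 in fixed  ⇒  b = (12I/h)^(1/3) = 1.30 in

b ≈ 1.30 in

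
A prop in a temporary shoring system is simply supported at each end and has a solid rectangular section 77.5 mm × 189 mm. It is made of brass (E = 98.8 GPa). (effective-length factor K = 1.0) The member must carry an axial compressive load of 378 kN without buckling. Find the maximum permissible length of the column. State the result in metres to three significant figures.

L_max ≈ 4.35 m

Buckling occurs about the weak axis: I_min = h·b³/12 with b = 77.5 mm (the shorter side).
I_min = 189×77.5³/12 = 7.331×10^6 mm⁴
I = 7.331×10^-6 m⁴
At the buckling limit P_cr = P = 3.780×10^5 N
From P_cr = π²EI/(K·L)²:  L = (1/K)·√(π²EI/P_cr) = (1/1)·√(π²×9.88×10^10×7.331×10^-6/3.780×10^5)
L = 4.35 m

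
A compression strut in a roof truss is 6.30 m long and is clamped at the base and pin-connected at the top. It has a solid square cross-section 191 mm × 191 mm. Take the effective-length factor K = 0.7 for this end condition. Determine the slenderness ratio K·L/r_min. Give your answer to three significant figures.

λ ≈ 80.0

For a square r = a/√12 = 191/√12 = 55.14 mm
L_e = K·L = 0.7 × 6.30 m = 4.410 m = 4410.0 mm
λ = L_e / r_min = 4410.0 / 55.14 = 80.0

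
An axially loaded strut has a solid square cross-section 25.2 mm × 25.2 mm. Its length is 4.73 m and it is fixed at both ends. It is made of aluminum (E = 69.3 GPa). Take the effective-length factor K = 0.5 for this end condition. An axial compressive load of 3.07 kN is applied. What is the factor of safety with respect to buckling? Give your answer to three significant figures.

I = a⁴/12 = 25.2⁴/12 = 3.361×10^4 mm⁴
I = 3.361×10^4 mm⁴ = 3.361×10^-8 m⁴
Effective length L_e = K·L = 0.5 × 4.73 = 2.365 m
P_cr = π²EI / L_e² = π² × 69.3×10⁹ × 3.361×10^-8 / 2.365² = 4.110×10^3 N
Factor of safety n = P_cr / P = 4.1095 / 3.07 = 1.34

n ≈ 1.34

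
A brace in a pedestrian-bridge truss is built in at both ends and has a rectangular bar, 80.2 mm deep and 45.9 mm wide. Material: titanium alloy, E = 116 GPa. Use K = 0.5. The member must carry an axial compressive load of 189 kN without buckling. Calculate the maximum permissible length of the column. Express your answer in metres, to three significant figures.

L_max ≈ 3.96 m

Buckling occurs about the weak axis: I_min = h·b³/12 with b = 45.9 mm (the shorter side).
I_min = 80.2×45.9³/12 = 6.463×10^5 mm⁴
I = 6.463×10^-7 m⁴
At the buckling limit P_cr = P = 1.890×10^5 N
From P_cr = π²EI/(K·L)²:  L = (1/K)·√(π²EI/P_cr) = (1/0.5)·√(π²×1.16×10^11×6.463×10^-7/1.890×10^5)
L = 3.96 m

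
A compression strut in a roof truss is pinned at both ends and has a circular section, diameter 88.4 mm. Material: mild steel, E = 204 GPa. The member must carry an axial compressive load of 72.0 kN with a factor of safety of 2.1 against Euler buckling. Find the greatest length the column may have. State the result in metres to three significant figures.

L_max ≈ 6.32 m

I = πd⁴/64 = π×88.4⁴/64 = 2.998×10^6 mm⁴
I = 2.998×10^-6 m⁴
Required critical load P_cr = n·P = 2.1 × 72.0 = 151.2 kN = 1.512×10^5 N
From P_cr = π²EI/(K·L)²:  L = (1/K)·√(π²EI/P_cr) = (1/1)·√(π²×2.04×10^11×2.998×10^-6/1.512×10^5)
L = 6.32 m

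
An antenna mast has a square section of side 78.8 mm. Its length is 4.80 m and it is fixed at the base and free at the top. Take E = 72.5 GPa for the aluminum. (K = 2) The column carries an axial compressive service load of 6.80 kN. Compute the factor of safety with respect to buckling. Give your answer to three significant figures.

I = a⁴/12 = 78.8⁴/12 = 3.213×10^6 mm⁴
I = 3.213×10^6 mm⁴ = 3.213×10^-6 m⁴
Effective length L_e = K·L = 2 × 4.80 = 9.600 m
P_cr = π²EI / L_e² = π² × 72.5×10⁹ × 3.213×10^-6 / 9.600² = 2.495×10^4 N
Factor of safety n = P_cr / P = 24.947 / 6.80 = 3.67

n ≈ 3.67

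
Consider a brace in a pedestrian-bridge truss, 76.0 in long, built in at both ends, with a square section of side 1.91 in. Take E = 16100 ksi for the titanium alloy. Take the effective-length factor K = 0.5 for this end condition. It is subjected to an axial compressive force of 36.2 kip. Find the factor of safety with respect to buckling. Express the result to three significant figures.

n ≈ 3.37

I = a⁴/12 = 1.91⁴/12 = 1.109 in⁴
Effective length L_e = K·L = 0.5 × 76.0 = 38.00 in
P_cr = π²EI / L_e² = π² × 16100×10³ × 1.109 / 38.00² = 1.220×10^5 lb
Factor of safety n = P_cr / P = 122.04 / 36.2 = 3.37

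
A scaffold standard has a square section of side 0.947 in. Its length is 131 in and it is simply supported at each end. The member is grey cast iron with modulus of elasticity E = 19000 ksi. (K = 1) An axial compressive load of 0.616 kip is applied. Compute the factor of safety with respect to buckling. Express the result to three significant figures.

I = a⁴/12 = 0.947⁴/12 = 6.702×10^-2 in⁴
Effective length L_e = K·L = 1 × 131 = 131.0 in
P_cr = π²EI / L_e² = π² × 19000×10³ × 6.702×10^-2 / 131.0² = 732.4 lb
Factor of safety n = P_cr / P = 0.73237 / 0.616 = 1.19

n ≈ 1.19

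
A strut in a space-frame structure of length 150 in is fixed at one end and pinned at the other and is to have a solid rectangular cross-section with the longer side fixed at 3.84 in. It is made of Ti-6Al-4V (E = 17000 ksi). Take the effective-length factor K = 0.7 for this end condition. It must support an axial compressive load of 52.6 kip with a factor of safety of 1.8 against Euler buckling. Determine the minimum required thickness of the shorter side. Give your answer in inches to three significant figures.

b ≈ 2.69 in

Required P_cr = n·P = 1.8 × 52.6 = 94.68 kip
L_e = K·L = 0.7 × 150 = 105.0 in
Required I = P_cr·L_e²/(π²E) = 9.468×10^4 × 105.0² / (π² × 1.70×10^7) = 6.221 in⁴
Rectangle, weak axis: I_min = h·b³/12 with h = 3.84 in fixed  ⇒  b = (12I/h)^(1/3) = 2.69 in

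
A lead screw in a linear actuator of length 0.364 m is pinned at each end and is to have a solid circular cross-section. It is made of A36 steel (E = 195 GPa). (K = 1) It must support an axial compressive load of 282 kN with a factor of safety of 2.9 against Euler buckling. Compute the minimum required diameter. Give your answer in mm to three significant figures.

Required P_cr = n·P = 2.9 × 282 = 817.8 kN
L_e = K·L = 1 × 0.364 = 0.3640 m
Required I = P_cr·L_e²/(π²E) = 8.178×10^5 × 0.3640² / (π² × 1.95×10^11) = 5.630×10^-8 m⁴
I_req = 5.630×10^4 mm⁴
Solid circle: I = πd⁴/64  ⇒  d = (64I/π)^(1/4) = (64×5.630×10^4/π)^(1/4) = 32.7 mm

d ≈ 32.7 mm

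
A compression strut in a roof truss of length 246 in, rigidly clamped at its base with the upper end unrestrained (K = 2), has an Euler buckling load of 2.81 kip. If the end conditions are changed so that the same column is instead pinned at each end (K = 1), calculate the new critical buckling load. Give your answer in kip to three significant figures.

P_cr ∝ 1/K², so P_cr,new = P_cr,old × (K_old/K_new)² = 2.81 × (2/1)²
= 2.81 × 4.000 = 11.2 kip

P_cr ≈ 11.2 kip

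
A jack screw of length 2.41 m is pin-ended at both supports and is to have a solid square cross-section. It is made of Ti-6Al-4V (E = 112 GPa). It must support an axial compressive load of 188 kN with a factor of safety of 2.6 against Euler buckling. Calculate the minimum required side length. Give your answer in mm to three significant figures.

Required P_cr = n·P = 2.6 × 188 = 488.8 kN
L_e = K·L = 1 × 2.41 = 2.410 m
Required I = P_cr·L_e²/(π²E) = 4.888×10^5 × 2.410² / (π² × 1.12×10^11) = 2.568×10^-6 m⁴
I_req = 2.568×10^6 mm⁴
Solid square: I = a⁴/12  ⇒  a = (12I)^(1/4) = (12×2.568×10^6)^(1/4) = 74.5 mm

a ≈ 74.5 mm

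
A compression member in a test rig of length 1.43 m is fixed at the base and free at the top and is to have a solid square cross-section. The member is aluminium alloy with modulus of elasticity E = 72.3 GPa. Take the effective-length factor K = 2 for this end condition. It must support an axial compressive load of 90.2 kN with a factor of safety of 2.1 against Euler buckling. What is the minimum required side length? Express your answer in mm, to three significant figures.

a ≈ 71.4 mm

Required P_cr = n·P = 2.1 × 90.2 = 189.4 kN
L_e = K·L = 2 × 1.43 = 2.860 m
Required I = P_cr·L_e²/(π²E) = 1.894×10^5 × 2.860² / (π² × 7.23×10^10) = 2.171×10^-6 m⁴
I_req = 2.171×10^6 mm⁴
Solid square: I = a⁴/12  ⇒  a = (12I)^(1/4) = (12×2.171×10^6)^(1/4) = 71.4 mm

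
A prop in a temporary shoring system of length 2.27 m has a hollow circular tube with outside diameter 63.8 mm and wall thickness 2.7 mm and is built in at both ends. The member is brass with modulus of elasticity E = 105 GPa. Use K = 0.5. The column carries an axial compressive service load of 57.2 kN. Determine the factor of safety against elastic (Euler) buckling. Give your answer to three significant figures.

Inner diameter d_i = 63.8 − 2×2.7 = 58.40 mm
I = π(d_o⁴ − d_i⁴)/64 = π(63.8⁴ − 58.40⁴)/64 = 2.423×10^5 mm⁴
I = 2.423×10^5 mm⁴ = 2.423×10^-7 m⁴
Effective length L_e = K·L = 0.5 × 2.27 = 1.135 m
P_cr = π²EI / L_e² = π² × 105×10⁹ × 2.423×10^-7 / 1.135² = 1.949×10^5 N
Factor of safety n = P_cr / P = 194.94 / 57.2 = 3.41

n ≈ 3.41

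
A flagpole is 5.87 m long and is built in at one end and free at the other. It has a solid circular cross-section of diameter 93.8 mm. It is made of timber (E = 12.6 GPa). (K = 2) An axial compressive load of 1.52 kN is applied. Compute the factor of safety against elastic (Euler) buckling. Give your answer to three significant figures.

n ≈ 2.26

I = πd⁴/64 = π×93.8⁴/64 = 3.800×10^6 mm⁴
I = 3.800×10^6 mm⁴ = 3.800×10^-6 m⁴
Effective length L_e = K·L = 2 × 5.87 = 11.74 m
P_cr = π²EI / L_e² = π² × 12.6×10⁹ × 3.800×10^-6 / 11.74² = 3.429×10^3 N
Factor of safety n = P_cr / P = 3.4286 / 1.52 = 2.26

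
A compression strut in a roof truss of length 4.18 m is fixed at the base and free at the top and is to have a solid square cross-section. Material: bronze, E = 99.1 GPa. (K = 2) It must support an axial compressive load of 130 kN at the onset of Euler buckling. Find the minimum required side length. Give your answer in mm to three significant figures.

a ≈ 103 mm

L_e = K·L = 2 × 4.18 = 8.360 m
Required I = P_cr·L_e²/(π²E) = 1.300×10^5 × 8.360² / (π² × 9.91×10^10) = 9.289×10^-6 m⁴
I_req = 9.289×10^6 mm⁴
Solid square: I = a⁴/12  ⇒  a = (12I)^(1/4) = (12×9.289×10^6)^(1/4) = 103 mm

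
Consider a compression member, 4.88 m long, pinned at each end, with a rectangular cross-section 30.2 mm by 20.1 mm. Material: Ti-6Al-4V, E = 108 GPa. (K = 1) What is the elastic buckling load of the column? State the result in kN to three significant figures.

P_cr ≈ 0.915 kN

Buckling occurs about the weak axis: I_min = h·b³/12 with b = 20.1 mm (the shorter side).
I_min = 30.2×20.1³/12 = 2.044×10^4 mm⁴
I = 2.044×10^4 mm⁴ = 2.044×10^-8 m⁴
Effective length L_e = K·L = 1 × 4.88 = 4.880 m
P_cr = π²EI / L_e² = π² × 108×10⁹ × 2.044×10^-8 / 4.880² = 914.7 N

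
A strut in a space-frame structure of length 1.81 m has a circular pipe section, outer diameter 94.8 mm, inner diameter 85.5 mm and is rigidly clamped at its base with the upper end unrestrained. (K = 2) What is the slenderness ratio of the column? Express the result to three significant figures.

d_o = 94.8 mm, d_i = 85.5 mm
I = π(d_o⁴ − d_i⁴)/64 = π(94.8⁴ − 85.50⁴)/64 = 1.341×10^6 mm⁴
A = 1.317×10^3 mm²;  r_min = √(I/A) = √(1.341×10^6/1.317×10^3) = 31.92 mm
L_e = K·L = 2 × 1.81 m = 3.620 m = 3620.0 mm
λ = L_e / r_min = 3620.0 / 31.92 = 113

λ ≈ 113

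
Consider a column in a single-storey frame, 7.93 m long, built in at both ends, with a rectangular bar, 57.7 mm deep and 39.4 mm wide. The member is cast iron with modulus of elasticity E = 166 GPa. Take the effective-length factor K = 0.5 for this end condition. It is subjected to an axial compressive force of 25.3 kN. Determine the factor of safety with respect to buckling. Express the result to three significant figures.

n ≈ 1.21

Buckling occurs about the weak axis: I_min = h·b³/12 with b = 39.4 mm (the shorter side).
I_min = 57.7×39.4³/12 = 2.941×10^5 mm⁴
I = 2.941×10^5 mm⁴ = 2.941×10^-7 m⁴
Effective length L_e = K·L = 0.5 × 7.93 = 3.965 m
P_cr = π²EI / L_e² = π² × 166×10⁹ × 2.941×10^-7 / 3.965² = 3.065×10^4 N
Factor of safety n = P_cr / P = 30.648 / 25.3 = 1.21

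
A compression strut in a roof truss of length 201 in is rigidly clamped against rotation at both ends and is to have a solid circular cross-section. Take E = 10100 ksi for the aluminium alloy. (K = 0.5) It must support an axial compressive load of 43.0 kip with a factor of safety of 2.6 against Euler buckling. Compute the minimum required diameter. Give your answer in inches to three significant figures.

Required P_cr = n·P = 2.6 × 43.0 = 111.8 kip
L_e = K·L = 0.5 × 201 = 100.5 in
Required I = P_cr·L_e²/(π²E) = 1.118×10^5 × 100.5² / (π² × 1.01×10^7) = 11.33 in⁴
Solid circle: I = πd⁴/64  ⇒  d = (64I/π)^(1/4) = (64×11.33/π)^(1/4) = 3.90 in

d ≈ 3.90 in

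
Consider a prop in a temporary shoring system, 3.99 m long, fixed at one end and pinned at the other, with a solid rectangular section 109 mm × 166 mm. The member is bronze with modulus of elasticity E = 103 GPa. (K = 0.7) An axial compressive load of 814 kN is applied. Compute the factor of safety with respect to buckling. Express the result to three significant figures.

n ≈ 2.87

Buckling occurs about the weak axis: I_min = h·b³/12 with b = 109 mm (the shorter side).
I_min = 166×109³/12 = 1.791×10^7 mm⁴
I = 1.791×10^7 mm⁴ = 1.791×10^-5 m⁴
Effective length L_e = K·L = 0.7 × 3.99 = 2.793 m
P_cr = π²EI / L_e² = π² × 103×10⁹ × 1.791×10^-5 / 2.793² = 2.335×10^6 N
Factor of safety n = P_cr / P = 2334.5 / 814 = 2.87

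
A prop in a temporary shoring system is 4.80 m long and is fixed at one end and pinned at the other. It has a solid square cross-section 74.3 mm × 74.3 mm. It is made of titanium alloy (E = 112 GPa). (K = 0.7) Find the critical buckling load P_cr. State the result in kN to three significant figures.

P_cr ≈ 249 kN

I = a⁴/12 = 74.3⁴/12 = 2.540×10^6 mm⁴
I = 2.540×10^6 mm⁴ = 2.540×10^-6 m⁴
Effective length L_e = K·L = 0.7 × 4.80 = 3.360 m
P_cr = π²EI / L_e² = π² × 112×10⁹ × 2.540×10^-6 / 3.360² = 2.487×10^5 N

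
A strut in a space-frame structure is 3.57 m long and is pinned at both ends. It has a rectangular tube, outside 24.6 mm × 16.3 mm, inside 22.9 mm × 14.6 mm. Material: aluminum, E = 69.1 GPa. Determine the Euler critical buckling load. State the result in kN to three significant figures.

P_cr ≈ 0.157 kN

Weak-axis I_min = (h_o·b_o³ − h_i·b_i³)/12 with b_o = 16.3, b_i = 14.60 mm (shorter outer/inner sides).
I_min = (24.6×16.3³ − 22.90×14.60³)/12 = 2.939×10^3 mm⁴
I = 2.939×10^3 mm⁴ = 2.939×10^-9 m⁴
Effective length L_e = K·L = 1 × 3.57 = 3.570 m
P_cr = π²EI / L_e² = π² × 69.1×10⁹ × 2.939×10^-9 / 3.570² = 157.3 N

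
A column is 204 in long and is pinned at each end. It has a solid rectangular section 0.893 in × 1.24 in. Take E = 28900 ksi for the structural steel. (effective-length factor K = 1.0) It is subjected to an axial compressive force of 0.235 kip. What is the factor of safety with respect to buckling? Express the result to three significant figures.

Buckling occurs about the weak axis: I_min = h·b³/12 with b = 0.893 in (the shorter side).
I_min = 1.24×0.893³/12 = 7.359×10^-2 in⁴
Effective length L_e = K·L = 1 × 204 = 204.0 in
P_cr = π²EI / L_e² = π² × 28900×10³ × 7.359×10^-2 / 204.0² = 504.4 lb
Factor of safety n = P_cr / P = 0.50435 / 0.235 = 2.15

n ≈ 2.15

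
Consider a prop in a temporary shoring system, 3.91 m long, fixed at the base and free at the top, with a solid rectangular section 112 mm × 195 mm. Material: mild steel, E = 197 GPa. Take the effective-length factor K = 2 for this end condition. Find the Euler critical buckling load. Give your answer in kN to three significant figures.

P_cr ≈ 726 kN

Buckling occurs about the weak axis: I_min = h·b³/12 with b = 112 mm (the shorter side).
I_min = 195×112³/12 = 2.283×10^7 mm⁴
I = 2.283×10^7 mm⁴ = 2.283×10^-5 m⁴
Effective length L_e = K·L = 2 × 3.91 = 7.820 m
P_cr = π²EI / L_e² = π² × 197×10⁹ × 2.283×10^-5 / 7.820² = 7.259×10^5 N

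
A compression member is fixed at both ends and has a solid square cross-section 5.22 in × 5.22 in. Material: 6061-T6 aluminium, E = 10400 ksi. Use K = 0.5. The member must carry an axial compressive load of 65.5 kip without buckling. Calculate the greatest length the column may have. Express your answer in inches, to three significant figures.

L_max ≈ 623 in

I = a⁴/12 = 5.22⁴/12 = 61.87 in⁴
At the buckling limit P_cr = P = 6.550×10^4 lb
From P_cr = π²EI/(K·L)²:  L = (1/K)·√(π²EI/P_cr) = (1/0.5)·√(π²×1.04×10^7×61.87/6.550×10^4)
L = 623 in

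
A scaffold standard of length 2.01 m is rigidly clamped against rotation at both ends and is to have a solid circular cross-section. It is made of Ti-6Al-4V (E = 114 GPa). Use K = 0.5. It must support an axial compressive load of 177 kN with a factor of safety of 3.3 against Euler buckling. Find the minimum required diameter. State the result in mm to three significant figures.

d ≈ 57.2 mm

Required P_cr = n·P = 3.3 × 177 = 584.1 kN
L_e = K·L = 0.5 × 2.01 = 1.005 m
Required I = P_cr·L_e²/(π²E) = 5.841×10^5 × 1.005² / (π² × 1.14×10^11) = 5.243×10^-7 m⁴
I_req = 5.243×10^5 mm⁴
Solid circle: I = πd⁴/64  ⇒  d = (64I/π)^(1/4) = (64×5.243×10^5/π)^(1/4) = 57.2 mm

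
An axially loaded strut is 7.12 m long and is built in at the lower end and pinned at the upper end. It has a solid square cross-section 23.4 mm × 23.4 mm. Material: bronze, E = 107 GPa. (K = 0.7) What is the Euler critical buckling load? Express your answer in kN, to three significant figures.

I = a⁴/12 = 23.4⁴/12 = 2.499×10^4 mm⁴
I = 2.499×10^4 mm⁴ = 2.499×10^-8 m⁴
Effective length L_e = K·L = 0.7 × 7.12 = 4.984 m
P_cr = π²EI / L_e² = π² × 107×10⁹ × 2.499×10^-8 / 4.984² = 1.062×10^3 N

P_cr ≈ 1.06 kN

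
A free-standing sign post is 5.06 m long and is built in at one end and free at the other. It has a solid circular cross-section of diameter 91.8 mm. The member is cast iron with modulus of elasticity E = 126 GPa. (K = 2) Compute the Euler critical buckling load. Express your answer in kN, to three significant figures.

I = πd⁴/64 = π×91.8⁴/64 = 3.486×10^6 mm⁴
I = 3.486×10^6 mm⁴ = 3.486×10^-6 m⁴
Effective length L_e = K·L = 2 × 5.06 = 10.12 m
P_cr = π²EI / L_e² = π² × 126×10⁹ × 3.486×10^-6 / 10.12² = 4.233×10^4 N

P_cr ≈ 42.3 kN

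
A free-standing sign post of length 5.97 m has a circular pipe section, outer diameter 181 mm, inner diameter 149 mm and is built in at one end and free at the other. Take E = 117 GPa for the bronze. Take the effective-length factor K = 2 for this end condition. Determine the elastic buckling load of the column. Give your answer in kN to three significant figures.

P_cr ≈ 231 kN

d_o = 181 mm, d_i = 149 mm
I = π(d_o⁴ − d_i⁴)/64 = π(181⁴ − 149.0⁴)/64 = 2.849×10^7 mm⁴
I = 2.849×10^7 mm⁴ = 2.849×10^-5 m⁴
Effective length L_e = K·L = 2 × 5.97 = 11.94 m
P_cr = π²EI / L_e² = π² × 117×10⁹ × 2.849×10^-5 / 11.94² = 2.308×10^5 N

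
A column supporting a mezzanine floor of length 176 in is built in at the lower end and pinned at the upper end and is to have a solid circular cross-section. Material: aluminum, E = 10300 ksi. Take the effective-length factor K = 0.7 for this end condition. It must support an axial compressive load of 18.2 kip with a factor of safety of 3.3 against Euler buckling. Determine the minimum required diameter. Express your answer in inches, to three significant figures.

d ≈ 3.68 in

Required P_cr = n·P = 3.3 × 18.2 = 60.06 kip
L_e = K·L = 0.7 × 176 = 123.2 in
Required I = P_cr·L_e²/(π²E) = 6.006×10^4 × 123.2² / (π² × 1.03×10^7) = 8.967 in⁴
Solid circle: I = πd⁴/64  ⇒  d = (64I/π)^(1/4) = (64×8.967/π)^(1/4) = 3.68 in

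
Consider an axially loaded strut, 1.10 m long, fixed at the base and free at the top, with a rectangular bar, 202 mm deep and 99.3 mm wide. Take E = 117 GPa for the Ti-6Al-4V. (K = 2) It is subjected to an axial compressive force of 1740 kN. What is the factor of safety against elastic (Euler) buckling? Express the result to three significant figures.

Buckling occurs about the weak axis: I_min = h·b³/12 with b = 99.3 mm (the shorter side).
I_min = 202×99.3³/12 = 1.648×10^7 mm⁴
I = 1.648×10^7 mm⁴ = 1.648×10^-5 m⁴
Effective length L_e = K·L = 2 × 1.10 = 2.200 m
P_cr = π²EI / L_e² = π² × 117×10⁹ × 1.648×10^-5 / 2.200² = 3.932×10^6 N
Factor of safety n = P_cr / P = 3932.4 / 1740 = 2.26

n ≈ 2.26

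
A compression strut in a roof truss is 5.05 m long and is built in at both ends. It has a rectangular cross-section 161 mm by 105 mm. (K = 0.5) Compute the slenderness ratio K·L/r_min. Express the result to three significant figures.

λ ≈ 83.3

For a rectangle r_min = b/√12 = 105/√12 = 30.31 mm
L_e = K·L = 0.5 × 5.05 m = 2.525 m = 2525.0 mm
λ = L_e / r_min = 2525.0 / 30.31 = 83.3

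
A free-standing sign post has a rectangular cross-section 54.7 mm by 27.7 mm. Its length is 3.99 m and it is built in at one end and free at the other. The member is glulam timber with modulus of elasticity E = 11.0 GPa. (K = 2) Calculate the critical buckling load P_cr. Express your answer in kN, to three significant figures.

Buckling occurs about the weak axis: I_min = h·b³/12 with b = 27.7 mm (the shorter side).
I_min = 54.7×27.7³/12 = 9.688×10^4 mm⁴
I = 9.688×10^4 mm⁴ = 9.688×10^-8 m⁴
Effective length L_e = K·L = 2 × 3.99 = 7.980 m
P_cr = π²EI / L_e² = π² × 11.0×10⁹ × 9.688×10^-8 / 7.980² = 165.2 N

P_cr ≈ 0.165 kN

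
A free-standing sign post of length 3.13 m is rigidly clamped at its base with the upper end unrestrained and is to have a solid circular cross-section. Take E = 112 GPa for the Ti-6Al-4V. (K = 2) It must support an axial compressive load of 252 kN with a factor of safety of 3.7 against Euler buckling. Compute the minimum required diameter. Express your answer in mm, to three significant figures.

Required P_cr = n·P = 3.7 × 252 = 932.4 kN
L_e = K·L = 2 × 3.13 = 6.260 m
Required I = P_cr·L_e²/(π²E) = 9.324×10^5 × 6.260² / (π² × 1.12×10^11) = 3.305×10^-5 m⁴
I_req = 3.305×10^7 mm⁴
Solid circle: I = πd⁴/64  ⇒  d = (64I/π)^(1/4) = (64×3.305×10^7/π)^(1/4) = 161 mm

d ≈ 161 mm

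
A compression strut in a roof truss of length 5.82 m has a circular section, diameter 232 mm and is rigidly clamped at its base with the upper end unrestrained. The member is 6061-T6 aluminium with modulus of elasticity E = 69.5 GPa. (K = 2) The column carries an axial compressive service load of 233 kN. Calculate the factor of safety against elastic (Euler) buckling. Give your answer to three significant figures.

I = πd⁴/64 = π×232⁴/64 = 1.422×10^8 mm⁴
I = 1.422×10^8 mm⁴ = 1.422×10^-4 m⁴
Effective length L_e = K·L = 2 × 5.82 = 11.64 m
P_cr = π²EI / L_e² = π² × 69.5×10⁹ × 1.422×10^-4 / 11.64² = 7.199×10^5 N
Factor of safety n = P_cr / P = 719.95 / 233 = 3.09

n ≈ 3.09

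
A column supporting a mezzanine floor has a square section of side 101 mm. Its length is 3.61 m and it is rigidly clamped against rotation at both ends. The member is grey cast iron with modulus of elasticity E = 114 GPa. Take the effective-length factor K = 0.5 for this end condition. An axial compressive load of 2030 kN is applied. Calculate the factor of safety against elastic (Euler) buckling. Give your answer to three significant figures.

I = a⁴/12 = 101⁴/12 = 8.672×10^6 mm⁴
I = 8.672×10^6 mm⁴ = 8.672×10^-6 m⁴
Effective length L_e = K·L = 0.5 × 3.61 = 1.805 m
P_cr = π²EI / L_e² = π² × 114×10⁹ × 8.672×10^-6 / 1.805² = 2.995×10^6 N
Factor of safety n = P_cr / P = 2994.7 / 2030 = 1.48

n ≈ 1.48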